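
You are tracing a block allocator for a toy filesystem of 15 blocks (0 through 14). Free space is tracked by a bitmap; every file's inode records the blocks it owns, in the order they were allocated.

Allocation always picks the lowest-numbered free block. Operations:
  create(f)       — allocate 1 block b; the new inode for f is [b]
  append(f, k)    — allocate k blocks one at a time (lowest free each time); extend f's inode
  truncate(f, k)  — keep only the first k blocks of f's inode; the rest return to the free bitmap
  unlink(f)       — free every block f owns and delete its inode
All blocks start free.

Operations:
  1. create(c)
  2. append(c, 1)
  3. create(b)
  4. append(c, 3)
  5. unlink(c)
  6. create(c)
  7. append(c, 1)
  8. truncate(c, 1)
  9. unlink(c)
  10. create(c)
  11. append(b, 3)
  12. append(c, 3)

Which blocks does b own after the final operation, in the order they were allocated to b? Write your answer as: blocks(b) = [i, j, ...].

blocks(b) = [2, 1, 3, 4]

create(c): bitmap=F.............. | c=[0]
append(c, 1): bitmap=FF............. | c=[0, 1]
create(b): bitmap=FFF............ | b=[2] c=[0, 1]
append(c, 3): bitmap=FFFFFF......... | b=[2] c=[0, 1, 3, 4, 5]
unlink(c): bitmap=..F............ | b=[2]
create(c): bitmap=F.F............ | b=[2] c=[0]
append(c, 1): bitmap=FFF............ | b=[2] c=[0, 1]
truncate(c, 1): bitmap=F.F............ | b=[2] c=[0]
unlink(c): bitmap=..F............ | b=[2]
create(c): bitmap=F.F............ | b=[2] c=[0]
append(b, 3): bitmap=FFFFF.......... | b=[2, 1, 3, 4] c=[0]
append(c, 3): bitmap=FFFFFFFF....... | b=[2, 1, 3, 4] c=[0, 5, 6, 7]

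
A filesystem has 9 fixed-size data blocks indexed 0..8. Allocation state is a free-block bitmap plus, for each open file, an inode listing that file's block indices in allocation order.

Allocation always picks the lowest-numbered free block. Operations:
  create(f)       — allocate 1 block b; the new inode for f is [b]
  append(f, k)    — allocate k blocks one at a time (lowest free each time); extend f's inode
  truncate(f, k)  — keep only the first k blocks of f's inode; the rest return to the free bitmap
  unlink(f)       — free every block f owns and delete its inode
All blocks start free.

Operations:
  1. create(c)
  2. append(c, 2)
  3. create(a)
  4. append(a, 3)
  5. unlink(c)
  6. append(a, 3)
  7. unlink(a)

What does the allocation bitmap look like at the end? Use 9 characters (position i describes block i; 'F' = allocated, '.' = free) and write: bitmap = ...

bitmap = .........

[1] create(c) — c=0 (map F........)
[2] append(c, 2) — c=0,1,2 (map FFF......)
[3] create(a) — a=3 c=0,1,2 (map FFFF.....)
[4] append(a, 3) — a=3,4,5,6 c=0,1,2 (map FFFFFFF..)
[5] unlink(c) — a=3,4,5,6 (map ...FFFF..)
[6] append(a, 3) — a=3,4,5,6,0,1,2 (map FFFFFFF..)
[7] unlink(a) —  (map .........)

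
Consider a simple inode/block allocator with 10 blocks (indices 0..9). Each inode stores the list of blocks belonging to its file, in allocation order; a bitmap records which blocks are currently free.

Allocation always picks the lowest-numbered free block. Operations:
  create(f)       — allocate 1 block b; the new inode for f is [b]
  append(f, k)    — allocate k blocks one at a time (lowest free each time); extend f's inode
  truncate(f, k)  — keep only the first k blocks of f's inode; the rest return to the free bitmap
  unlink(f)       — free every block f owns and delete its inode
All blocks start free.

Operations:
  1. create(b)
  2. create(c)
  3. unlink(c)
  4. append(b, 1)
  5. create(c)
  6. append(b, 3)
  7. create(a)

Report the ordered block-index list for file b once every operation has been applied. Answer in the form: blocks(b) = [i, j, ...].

blocks(b) = [0, 1, 3, 4, 5]

[1] create(b) — b=0 (map F.........)
[2] create(c) — b=0 c=1 (map FF........)
[3] unlink(c) — b=0 (map F.........)
[4] append(b, 1) — b=0,1 (map FF........)
[5] create(c) — b=0,1 c=2 (map FFF.......)
[6] append(b, 3) — b=0,1,3,4,5 c=2 (map FFFFFF....)
[7] create(a) — a=6 b=0,1,3,4,5 c=2 (map FFFFFFF...)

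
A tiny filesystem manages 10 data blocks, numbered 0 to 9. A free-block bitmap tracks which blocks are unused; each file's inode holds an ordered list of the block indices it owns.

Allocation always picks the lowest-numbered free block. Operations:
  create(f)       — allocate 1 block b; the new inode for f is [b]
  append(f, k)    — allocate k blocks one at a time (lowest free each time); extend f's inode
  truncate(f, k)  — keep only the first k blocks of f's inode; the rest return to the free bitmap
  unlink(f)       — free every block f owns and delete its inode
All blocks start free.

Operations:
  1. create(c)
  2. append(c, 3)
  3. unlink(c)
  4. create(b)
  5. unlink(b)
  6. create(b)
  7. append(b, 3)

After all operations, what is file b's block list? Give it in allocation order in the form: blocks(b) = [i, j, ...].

blocks(b) = [0, 1, 2, 3]

create(c): bitmap=F......... | c=[0]
append(c, 3): bitmap=FFFF...... | c=[0, 1, 2, 3]
unlink(c): bitmap=.......... | 
create(b): bitmap=F......... | b=[0]
unlink(b): bitmap=.......... | 
create(b): bitmap=F......... | b=[0]
append(b, 3): bitmap=FFFF...... | b=[0, 1, 2, 3]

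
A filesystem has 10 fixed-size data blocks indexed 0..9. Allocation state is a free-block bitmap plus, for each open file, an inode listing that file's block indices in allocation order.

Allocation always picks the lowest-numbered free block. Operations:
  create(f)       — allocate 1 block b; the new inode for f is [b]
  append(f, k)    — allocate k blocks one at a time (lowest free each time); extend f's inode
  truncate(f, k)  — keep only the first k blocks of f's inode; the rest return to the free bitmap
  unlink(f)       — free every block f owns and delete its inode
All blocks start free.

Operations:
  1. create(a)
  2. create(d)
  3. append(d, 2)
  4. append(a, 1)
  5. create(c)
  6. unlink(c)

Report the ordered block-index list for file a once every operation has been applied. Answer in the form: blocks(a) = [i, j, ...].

blocks(a) = [0, 4]

after create(a) → a:[0]  free=[F.........]
after create(d) → a:[0], d:[1]  free=[FF........]
after append(d, 2) → a:[0], d:[1, 2, 3]  free=[FFFF......]
after append(a, 1) → a:[0, 4], d:[1, 2, 3]  free=[FFFFF.....]
after create(c) → a:[0, 4], c:[5], d:[1, 2, 3]  free=[FFFFFF....]
after unlink(c) → a:[0, 4], d:[1, 2, 3]  free=[FFFFF.....]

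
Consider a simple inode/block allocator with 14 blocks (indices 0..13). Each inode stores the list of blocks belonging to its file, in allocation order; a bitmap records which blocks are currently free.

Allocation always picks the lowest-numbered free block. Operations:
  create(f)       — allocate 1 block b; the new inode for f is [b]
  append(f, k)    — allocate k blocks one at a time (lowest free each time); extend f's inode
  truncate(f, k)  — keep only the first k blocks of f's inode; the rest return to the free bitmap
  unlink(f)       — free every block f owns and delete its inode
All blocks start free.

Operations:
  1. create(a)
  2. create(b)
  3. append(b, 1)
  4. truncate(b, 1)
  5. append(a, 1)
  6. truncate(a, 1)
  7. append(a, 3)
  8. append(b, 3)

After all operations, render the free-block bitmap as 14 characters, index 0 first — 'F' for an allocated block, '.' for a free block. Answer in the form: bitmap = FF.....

create(a): bitmap=F............. | a=[0]
create(b): bitmap=FF............ | a=[0] b=[1]
append(b, 1): bitmap=FFF........... | a=[0] b=[1, 2]
truncate(b, 1): bitmap=FF............ | a=[0] b=[1]
append(a, 1): bitmap=FFF........... | a=[0, 2] b=[1]
truncate(a, 1): bitmap=FF............ | a=[0] b=[1]
append(a, 3): bitmap=FFFFF......... | a=[0, 2, 3, 4] b=[1]
append(b, 3): bitmap=FFFFFFFF...... | a=[0, 2, 3, 4] b=[1, 5, 6, 7]

bitmap = FFFFFFFF......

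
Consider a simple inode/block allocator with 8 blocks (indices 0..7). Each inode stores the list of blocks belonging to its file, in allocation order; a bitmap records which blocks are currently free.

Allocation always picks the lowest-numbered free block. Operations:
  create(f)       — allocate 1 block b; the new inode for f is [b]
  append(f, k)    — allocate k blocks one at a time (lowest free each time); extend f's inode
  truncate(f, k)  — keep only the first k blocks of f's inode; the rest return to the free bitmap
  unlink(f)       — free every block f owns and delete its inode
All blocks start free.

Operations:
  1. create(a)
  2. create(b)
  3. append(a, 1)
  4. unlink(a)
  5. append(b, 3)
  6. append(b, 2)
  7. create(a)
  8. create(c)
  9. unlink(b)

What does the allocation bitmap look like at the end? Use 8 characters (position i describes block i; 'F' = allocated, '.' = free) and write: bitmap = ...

[1] create(a) — a=0 (map F.......)
[2] create(b) — a=0 b=1 (map FF......)
[3] append(a, 1) — a=0,2 b=1 (map FFF.....)
[4] unlink(a) — b=1 (map .F......)
[5] append(b, 3) — b=1,0,2,3 (map FFFF....)
[6] append(b, 2) — b=1,0,2,3,4,5 (map FFFFFF..)
[7] create(a) — a=6 b=1,0,2,3,4,5 (map FFFFFFF.)
[8] create(c) — a=6 b=1,0,2,3,4,5 c=7 (map FFFFFFFF)
[9] unlink(b) — a=6 c=7 (map ......FF)

bitmap = ......FF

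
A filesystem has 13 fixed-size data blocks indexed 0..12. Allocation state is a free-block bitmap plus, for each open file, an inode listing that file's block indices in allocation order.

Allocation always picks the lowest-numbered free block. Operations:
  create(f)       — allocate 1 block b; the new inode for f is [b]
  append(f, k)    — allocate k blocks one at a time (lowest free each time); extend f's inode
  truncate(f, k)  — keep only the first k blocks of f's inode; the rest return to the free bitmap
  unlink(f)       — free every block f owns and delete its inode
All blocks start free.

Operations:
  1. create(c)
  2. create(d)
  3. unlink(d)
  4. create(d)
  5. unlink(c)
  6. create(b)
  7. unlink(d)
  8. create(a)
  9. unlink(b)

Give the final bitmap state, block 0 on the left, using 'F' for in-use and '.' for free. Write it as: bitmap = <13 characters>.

  1. create(c)  ⇒  F............  {c→[0]}
  2. create(d)  ⇒  FF...........  {c→[0]; d→[1]}
  3. unlink(d)  ⇒  F............  {c→[0]}
  4. create(d)  ⇒  FF...........  {c→[0]; d→[1]}
  5. unlink(c)  ⇒  .F...........  {d→[1]}
  6. create(b)  ⇒  FF...........  {b→[0]; d→[1]}
  7. unlink(d)  ⇒  F............  {b→[0]}
  8. create(a)  ⇒  FF...........  {a→[1]; b→[0]}
  9. unlink(b)  ⇒  .F...........  {a→[1]}

bitmap = .F...........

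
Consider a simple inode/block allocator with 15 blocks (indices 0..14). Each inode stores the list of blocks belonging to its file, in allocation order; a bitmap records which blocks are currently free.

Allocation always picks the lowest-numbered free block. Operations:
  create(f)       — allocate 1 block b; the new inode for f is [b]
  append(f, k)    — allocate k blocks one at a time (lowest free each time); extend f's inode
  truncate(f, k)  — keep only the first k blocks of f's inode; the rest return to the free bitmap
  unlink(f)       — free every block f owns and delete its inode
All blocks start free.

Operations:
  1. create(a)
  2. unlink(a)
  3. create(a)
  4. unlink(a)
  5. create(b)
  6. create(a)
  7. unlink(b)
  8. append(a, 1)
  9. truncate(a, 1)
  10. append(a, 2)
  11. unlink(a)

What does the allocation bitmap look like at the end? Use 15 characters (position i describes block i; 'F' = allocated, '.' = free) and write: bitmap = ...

create(a): bitmap=F.............. | a=[0]
unlink(a): bitmap=............... | 
create(a): bitmap=F.............. | a=[0]
unlink(a): bitmap=............... | 
create(b): bitmap=F.............. | b=[0]
create(a): bitmap=FF............. | a=[1] b=[0]
unlink(b): bitmap=.F............. | a=[1]
append(a, 1): bitmap=FF............. | a=[1, 0]
truncate(a, 1): bitmap=.F............. | a=[1]
append(a, 2): bitmap=FFF............ | a=[1, 0, 2]
unlink(a): bitmap=............... | 

bitmap = ...............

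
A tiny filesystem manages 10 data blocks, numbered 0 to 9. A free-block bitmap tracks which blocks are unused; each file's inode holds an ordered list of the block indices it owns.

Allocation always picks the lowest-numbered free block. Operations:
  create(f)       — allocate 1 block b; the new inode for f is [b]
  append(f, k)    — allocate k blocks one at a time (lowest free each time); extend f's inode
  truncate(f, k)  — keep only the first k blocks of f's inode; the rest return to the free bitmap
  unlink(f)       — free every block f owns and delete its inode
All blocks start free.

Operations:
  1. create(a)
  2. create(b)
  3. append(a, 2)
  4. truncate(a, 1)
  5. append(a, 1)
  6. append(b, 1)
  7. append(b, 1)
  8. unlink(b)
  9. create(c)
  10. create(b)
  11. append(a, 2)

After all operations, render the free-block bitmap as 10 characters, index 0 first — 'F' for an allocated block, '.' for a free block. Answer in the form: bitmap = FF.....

after create(a) → a:[0]  free=[F.........]
after create(b) → a:[0], b:[1]  free=[FF........]
after append(a, 2) → a:[0, 2, 3], b:[1]  free=[FFFF......]
after truncate(a, 1) → a:[0], b:[1]  free=[FF........]
after append(a, 1) → a:[0, 2], b:[1]  free=[FFF.......]
after append(b, 1) → a:[0, 2], b:[1, 3]  free=[FFFF......]
after append(b, 1) → a:[0, 2], b:[1, 3, 4]  free=[FFFFF.....]
after unlink(b) → a:[0, 2]  free=[F.F.......]
after create(c) → a:[0, 2], c:[1]  free=[FFF.......]
after create(b) → a:[0, 2], b:[3], c:[1]  free=[FFFF......]
after append(a, 2) → a:[0, 2, 4, 5], b:[3], c:[1]  free=[FFFFFF....]

bitmap = FFFFFF....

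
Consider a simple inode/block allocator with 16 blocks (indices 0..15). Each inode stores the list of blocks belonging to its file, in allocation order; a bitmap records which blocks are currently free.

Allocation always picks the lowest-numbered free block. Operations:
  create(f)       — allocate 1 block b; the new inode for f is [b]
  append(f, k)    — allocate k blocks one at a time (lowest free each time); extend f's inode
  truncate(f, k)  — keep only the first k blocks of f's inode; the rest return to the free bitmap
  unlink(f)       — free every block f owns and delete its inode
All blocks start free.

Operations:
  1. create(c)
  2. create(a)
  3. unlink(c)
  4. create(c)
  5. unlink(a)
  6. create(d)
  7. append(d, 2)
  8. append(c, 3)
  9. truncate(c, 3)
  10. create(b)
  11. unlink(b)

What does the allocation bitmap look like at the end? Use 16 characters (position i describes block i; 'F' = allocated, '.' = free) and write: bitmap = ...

bitmap = FFFFFF..........

[1] create(c) — c=0 (map F...............)
[2] create(a) — a=1 c=0 (map FF..............)
[3] unlink(c) — a=1 (map .F..............)
[4] create(c) — a=1 c=0 (map FF..............)
[5] unlink(a) — c=0 (map F...............)
[6] create(d) — c=0 d=1 (map FF..............)
[7] append(d, 2) — c=0 d=1,2,3 (map FFFF............)
[8] append(c, 3) — c=0,4,5,6 d=1,2,3 (map FFFFFFF.........)
[9] truncate(c, 3) — c=0,4,5 d=1,2,3 (map FFFFFF..........)
[10] create(b) — b=6 c=0,4,5 d=1,2,3 (map FFFFFFF.........)
[11] unlink(b) — c=0,4,5 d=1,2,3 (map FFFFFF..........)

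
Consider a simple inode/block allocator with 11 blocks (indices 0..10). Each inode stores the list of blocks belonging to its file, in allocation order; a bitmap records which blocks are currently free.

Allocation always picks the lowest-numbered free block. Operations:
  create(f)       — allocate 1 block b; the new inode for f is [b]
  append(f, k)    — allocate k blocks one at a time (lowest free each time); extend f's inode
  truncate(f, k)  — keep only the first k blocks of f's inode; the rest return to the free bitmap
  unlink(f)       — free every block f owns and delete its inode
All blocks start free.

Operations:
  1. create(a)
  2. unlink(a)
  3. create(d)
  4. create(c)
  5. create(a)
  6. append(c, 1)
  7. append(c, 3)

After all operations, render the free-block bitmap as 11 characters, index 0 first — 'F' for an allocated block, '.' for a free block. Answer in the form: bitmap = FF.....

bitmap = FFFFFFF....

create(a): bitmap=F.......... | a=[0]
unlink(a): bitmap=........... | 
create(d): bitmap=F.......... | d=[0]
create(c): bitmap=FF......... | c=[1] d=[0]
create(a): bitmap=FFF........ | a=[2] c=[1] d=[0]
append(c, 1): bitmap=FFFF....... | a=[2] c=[1, 3] d=[0]
append(c, 3): bitmap=FFFFFFF.... | a=[2] c=[1, 3, 4, 5, 6] d=[0]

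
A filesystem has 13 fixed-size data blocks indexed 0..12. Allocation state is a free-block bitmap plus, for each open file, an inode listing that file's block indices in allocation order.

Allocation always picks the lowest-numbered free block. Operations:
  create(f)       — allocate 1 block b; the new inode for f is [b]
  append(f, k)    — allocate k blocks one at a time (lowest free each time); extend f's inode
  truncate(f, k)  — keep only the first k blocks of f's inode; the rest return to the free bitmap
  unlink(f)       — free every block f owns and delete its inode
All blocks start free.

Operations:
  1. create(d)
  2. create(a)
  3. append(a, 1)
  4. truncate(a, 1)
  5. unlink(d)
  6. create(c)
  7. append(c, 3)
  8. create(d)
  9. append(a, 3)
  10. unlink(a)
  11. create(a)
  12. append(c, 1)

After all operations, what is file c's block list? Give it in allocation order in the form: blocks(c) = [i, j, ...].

  1. create(d)  ⇒  F............  {d→[0]}
  2. create(a)  ⇒  FF...........  {a→[1]; d→[0]}
  3. append(a, 1)  ⇒  FFF..........  {a→[1, 2]; d→[0]}
  4. truncate(a, 1)  ⇒  FF...........  {a→[1]; d→[0]}
  5. unlink(d)  ⇒  .F...........  {a→[1]}
  6. create(c)  ⇒  FF...........  {a→[1]; c→[0]}
  7. append(c, 3)  ⇒  FFFFF........  {a→[1]; c→[0, 2, 3, 4]}
  8. create(d)  ⇒  FFFFFF.......  {a→[1]; c→[0, 2, 3, 4]; d→[5]}
  9. append(a, 3)  ⇒  FFFFFFFFF....  {a→[1, 6, 7, 8]; c→[0, 2, 3, 4]; d→[5]}
  10. unlink(a)  ⇒  F.FFFF.......  {c→[0, 2, 3, 4]; d→[5]}
  11. create(a)  ⇒  FFFFFF.......  {a→[1]; c→[0, 2, 3, 4]; d→[5]}
  12. append(c, 1)  ⇒  FFFFFFF......  {a→[1]; c→[0, 2, 3, 4, 6]; d→[5]}

blocks(c) = [0, 2, 3, 4, 6]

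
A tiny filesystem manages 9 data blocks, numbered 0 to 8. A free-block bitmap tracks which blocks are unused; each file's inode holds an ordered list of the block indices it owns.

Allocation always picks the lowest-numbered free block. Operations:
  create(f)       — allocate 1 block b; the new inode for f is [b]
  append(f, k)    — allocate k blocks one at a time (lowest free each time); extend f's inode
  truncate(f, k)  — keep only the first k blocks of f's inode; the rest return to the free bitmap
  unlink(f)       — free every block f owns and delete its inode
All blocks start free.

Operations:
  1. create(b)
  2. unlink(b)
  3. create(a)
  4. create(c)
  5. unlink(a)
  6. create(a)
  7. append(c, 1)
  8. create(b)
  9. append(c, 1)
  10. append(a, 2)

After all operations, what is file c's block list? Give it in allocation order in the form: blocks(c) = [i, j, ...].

blocks(c) = [1, 2, 4]

  1. create(b)  ⇒  F........  {b→[0]}
  2. unlink(b)  ⇒  .........  {}
  3. create(a)  ⇒  F........  {a→[0]}
  4. create(c)  ⇒  FF.......  {a→[0]; c→[1]}
  5. unlink(a)  ⇒  .F.......  {c→[1]}
  6. create(a)  ⇒  FF.......  {a→[0]; c→[1]}
  7. append(c, 1)  ⇒  FFF......  {a→[0]; c→[1, 2]}
  8. create(b)  ⇒  FFFF.....  {a→[0]; b→[3]; c→[1, 2]}
  9. append(c, 1)  ⇒  FFFFF....  {a→[0]; b→[3]; c→[1, 2, 4]}
  10. append(a, 2)  ⇒  FFFFFFF..  {a→[0, 5, 6]; b→[3]; c→[1, 2, 4]}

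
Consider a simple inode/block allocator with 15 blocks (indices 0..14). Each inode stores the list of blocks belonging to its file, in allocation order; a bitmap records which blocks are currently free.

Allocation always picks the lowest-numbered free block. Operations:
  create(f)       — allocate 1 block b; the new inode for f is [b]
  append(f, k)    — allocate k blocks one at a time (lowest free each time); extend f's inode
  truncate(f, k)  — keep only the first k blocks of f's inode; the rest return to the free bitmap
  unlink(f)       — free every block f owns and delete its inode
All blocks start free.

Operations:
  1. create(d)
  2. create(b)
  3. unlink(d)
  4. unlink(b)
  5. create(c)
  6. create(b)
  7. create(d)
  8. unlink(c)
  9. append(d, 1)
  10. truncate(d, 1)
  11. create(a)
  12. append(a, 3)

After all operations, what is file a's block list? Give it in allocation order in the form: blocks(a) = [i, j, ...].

blocks(a) = [0, 3, 4, 5]

after create(d) → d:[0]  free=[F..............]
after create(b) → b:[1], d:[0]  free=[FF.............]
after unlink(d) → b:[1]  free=[.F.............]
after unlink(b) →   free=[...............]
after create(c) → c:[0]  free=[F..............]
after create(b) → b:[1], c:[0]  free=[FF.............]
after create(d) → b:[1], c:[0], d:[2]  free=[FFF............]
after unlink(c) → b:[1], d:[2]  free=[.FF............]
after append(d, 1) → b:[1], d:[2, 0]  free=[FFF............]
after truncate(d, 1) → b:[1], d:[2]  free=[.FF............]
after create(a) → a:[0], b:[1], d:[2]  free=[FFF............]
after append(a, 3) → a:[0, 3, 4, 5], b:[1], d:[2]  free=[FFFFFF.........]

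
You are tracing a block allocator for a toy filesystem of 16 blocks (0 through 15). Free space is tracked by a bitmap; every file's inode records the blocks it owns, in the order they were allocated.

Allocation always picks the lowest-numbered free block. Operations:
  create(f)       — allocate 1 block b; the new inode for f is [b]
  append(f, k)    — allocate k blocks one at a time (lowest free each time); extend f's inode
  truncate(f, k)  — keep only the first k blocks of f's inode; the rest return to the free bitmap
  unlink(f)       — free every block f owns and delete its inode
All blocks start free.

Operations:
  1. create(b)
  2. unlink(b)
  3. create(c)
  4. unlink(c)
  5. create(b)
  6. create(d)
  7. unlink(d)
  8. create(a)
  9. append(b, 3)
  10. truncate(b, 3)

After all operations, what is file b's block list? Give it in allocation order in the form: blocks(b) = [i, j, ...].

blocks(b) = [0, 2, 3]

after create(b) → b:[0]  free=[F...............]
after unlink(b) →   free=[................]
after create(c) → c:[0]  free=[F...............]
after unlink(c) →   free=[................]
after create(b) → b:[0]  free=[F...............]
after create(d) → b:[0], d:[1]  free=[FF..............]
after unlink(d) → b:[0]  free=[F...............]
after create(a) → a:[1], b:[0]  free=[FF..............]
after append(b, 3) → a:[1], b:[0, 2, 3, 4]  free=[FFFFF...........]
after truncate(b, 3) → a:[1], b:[0, 2, 3]  free=[FFFF............]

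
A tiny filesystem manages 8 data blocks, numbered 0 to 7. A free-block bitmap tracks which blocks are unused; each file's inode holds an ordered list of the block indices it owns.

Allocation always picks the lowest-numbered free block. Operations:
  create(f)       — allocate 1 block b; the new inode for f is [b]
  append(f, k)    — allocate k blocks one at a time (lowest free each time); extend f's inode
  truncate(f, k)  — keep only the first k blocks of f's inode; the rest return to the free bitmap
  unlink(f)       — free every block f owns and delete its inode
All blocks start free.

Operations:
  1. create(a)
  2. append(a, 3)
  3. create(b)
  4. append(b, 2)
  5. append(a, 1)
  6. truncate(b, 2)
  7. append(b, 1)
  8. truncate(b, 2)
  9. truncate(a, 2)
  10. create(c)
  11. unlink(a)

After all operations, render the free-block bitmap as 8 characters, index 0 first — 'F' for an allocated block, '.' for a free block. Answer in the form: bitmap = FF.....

bitmap = ..F.FF..

[1] create(a) — a=0 (map F.......)
[2] append(a, 3) — a=0,1,2,3 (map FFFF....)
[3] create(b) — a=0,1,2,3 b=4 (map FFFFF...)
[4] append(b, 2) — a=0,1,2,3 b=4,5,6 (map FFFFFFF.)
[5] append(a, 1) — a=0,1,2,3,7 b=4,5,6 (map FFFFFFFF)
[6] truncate(b, 2) — a=0,1,2,3,7 b=4,5 (map FFFFFF.F)
[7] append(b, 1) — a=0,1,2,3,7 b=4,5,6 (map FFFFFFFF)
[8] truncate(b, 2) — a=0,1,2,3,7 b=4,5 (map FFFFFF.F)
[9] truncate(a, 2) — a=0,1 b=4,5 (map FF..FF..)
[10] create(c) — a=0,1 b=4,5 c=2 (map FFF.FF..)
[11] unlink(a) — b=4,5 c=2 (map ..F.FF..)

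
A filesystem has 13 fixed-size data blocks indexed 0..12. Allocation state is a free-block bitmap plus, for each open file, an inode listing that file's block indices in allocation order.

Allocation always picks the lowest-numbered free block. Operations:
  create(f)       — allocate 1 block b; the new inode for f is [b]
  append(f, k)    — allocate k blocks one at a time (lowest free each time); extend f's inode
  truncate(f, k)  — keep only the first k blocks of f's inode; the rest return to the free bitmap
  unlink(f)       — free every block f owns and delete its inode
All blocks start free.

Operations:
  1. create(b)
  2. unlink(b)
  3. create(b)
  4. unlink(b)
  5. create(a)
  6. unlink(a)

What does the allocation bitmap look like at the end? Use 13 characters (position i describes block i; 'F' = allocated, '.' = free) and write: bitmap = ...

bitmap = .............

after create(b) → b:[0]  free=[F............]
after unlink(b) →   free=[.............]
after create(b) → b:[0]  free=[F............]
after unlink(b) →   free=[.............]
after create(a) → a:[0]  free=[F............]
after unlink(a) →   free=[.............]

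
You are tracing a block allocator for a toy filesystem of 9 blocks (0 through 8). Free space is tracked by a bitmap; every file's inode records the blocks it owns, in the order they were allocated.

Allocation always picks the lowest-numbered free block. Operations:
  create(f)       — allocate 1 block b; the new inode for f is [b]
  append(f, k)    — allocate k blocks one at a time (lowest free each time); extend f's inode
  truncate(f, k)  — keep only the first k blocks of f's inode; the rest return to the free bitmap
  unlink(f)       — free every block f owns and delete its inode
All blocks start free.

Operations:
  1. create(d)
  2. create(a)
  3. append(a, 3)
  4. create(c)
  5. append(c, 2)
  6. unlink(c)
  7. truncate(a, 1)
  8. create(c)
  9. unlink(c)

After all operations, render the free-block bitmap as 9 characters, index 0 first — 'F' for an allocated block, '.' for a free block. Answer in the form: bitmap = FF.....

bitmap = FF.......

after create(d) → d:[0]  free=[F........]
after create(a) → a:[1], d:[0]  free=[FF.......]
after append(a, 3) → a:[1, 2, 3, 4], d:[0]  free=[FFFFF....]
after create(c) → a:[1, 2, 3, 4], c:[5], d:[0]  free=[FFFFFF...]
after append(c, 2) → a:[1, 2, 3, 4], c:[5, 6, 7], d:[0]  free=[FFFFFFFF.]
after unlink(c) → a:[1, 2, 3, 4], d:[0]  free=[FFFFF....]
after truncate(a, 1) → a:[1], d:[0]  free=[FF.......]
after create(c) → a:[1], c:[2], d:[0]  free=[FFF......]
after unlink(c) → a:[1], d:[0]  free=[FF.......]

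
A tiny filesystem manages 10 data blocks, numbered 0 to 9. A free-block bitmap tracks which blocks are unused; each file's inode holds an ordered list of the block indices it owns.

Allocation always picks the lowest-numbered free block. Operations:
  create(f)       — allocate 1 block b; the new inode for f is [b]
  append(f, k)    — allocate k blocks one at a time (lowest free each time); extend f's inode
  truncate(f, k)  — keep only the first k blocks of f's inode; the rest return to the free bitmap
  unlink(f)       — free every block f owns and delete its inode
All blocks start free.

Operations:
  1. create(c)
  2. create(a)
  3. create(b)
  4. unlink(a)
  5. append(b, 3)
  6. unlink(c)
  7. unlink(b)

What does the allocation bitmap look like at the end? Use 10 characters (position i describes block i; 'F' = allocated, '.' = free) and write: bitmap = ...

bitmap = ..........

[1] create(c) — c=0 (map F.........)
[2] create(a) — a=1 c=0 (map FF........)
[3] create(b) — a=1 b=2 c=0 (map FFF.......)
[4] unlink(a) — b=2 c=0 (map F.F.......)
[5] append(b, 3) — b=2,1,3,4 c=0 (map FFFFF.....)
[6] unlink(c) — b=2,1,3,4 (map .FFFF.....)
[7] unlink(b) —  (map ..........)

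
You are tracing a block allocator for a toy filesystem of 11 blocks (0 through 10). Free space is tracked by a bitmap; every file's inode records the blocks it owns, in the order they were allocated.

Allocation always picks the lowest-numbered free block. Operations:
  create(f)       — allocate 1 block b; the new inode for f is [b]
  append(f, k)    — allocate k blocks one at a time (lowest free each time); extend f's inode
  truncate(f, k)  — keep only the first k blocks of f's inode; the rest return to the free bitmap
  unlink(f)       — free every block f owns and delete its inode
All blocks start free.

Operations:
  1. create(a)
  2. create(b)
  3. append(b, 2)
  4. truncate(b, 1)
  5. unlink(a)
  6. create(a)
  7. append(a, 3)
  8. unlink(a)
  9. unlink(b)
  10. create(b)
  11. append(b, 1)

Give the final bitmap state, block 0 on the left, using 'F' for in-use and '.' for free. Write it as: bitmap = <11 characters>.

after create(a) → a:[0]  free=[F..........]
after create(b) → a:[0], b:[1]  free=[FF.........]
after append(b, 2) → a:[0], b:[1, 2, 3]  free=[FFFF.......]
after truncate(b, 1) → a:[0], b:[1]  free=[FF.........]
after unlink(a) → b:[1]  free=[.F.........]
after create(a) → a:[0], b:[1]  free=[FF.........]
after append(a, 3) → a:[0, 2, 3, 4], b:[1]  free=[FFFFF......]
after unlink(a) → b:[1]  free=[.F.........]
after unlink(b) →   free=[...........]
after create(b) → b:[0]  free=[F..........]
after append(b, 1) → b:[0, 1]  free=[FF.........]

bitmap = FF.........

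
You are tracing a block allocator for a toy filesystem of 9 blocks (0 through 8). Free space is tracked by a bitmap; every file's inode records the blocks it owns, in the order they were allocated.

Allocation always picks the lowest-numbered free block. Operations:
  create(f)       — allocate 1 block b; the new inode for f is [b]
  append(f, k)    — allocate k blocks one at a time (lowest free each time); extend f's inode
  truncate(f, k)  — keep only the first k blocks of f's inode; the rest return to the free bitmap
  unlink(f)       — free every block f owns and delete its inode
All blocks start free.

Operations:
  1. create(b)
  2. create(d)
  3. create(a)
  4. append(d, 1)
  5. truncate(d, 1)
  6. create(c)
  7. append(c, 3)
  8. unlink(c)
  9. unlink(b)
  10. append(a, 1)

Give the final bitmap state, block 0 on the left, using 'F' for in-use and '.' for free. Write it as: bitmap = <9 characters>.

create(b): bitmap=F........ | b=[0]
create(d): bitmap=FF....... | b=[0] d=[1]
create(a): bitmap=FFF...... | a=[2] b=[0] d=[1]
append(d, 1): bitmap=FFFF..... | a=[2] b=[0] d=[1, 3]
truncate(d, 1): bitmap=FFF...... | a=[2] b=[0] d=[1]
create(c): bitmap=FFFF..... | a=[2] b=[0] c=[3] d=[1]
append(c, 3): bitmap=FFFFFFF.. | a=[2] b=[0] c=[3, 4, 5, 6] d=[1]
unlink(c): bitmap=FFF...... | a=[2] b=[0] d=[1]
unlink(b): bitmap=.FF...... | a=[2] d=[1]
append(a, 1): bitmap=FFF...... | a=[2, 0] d=[1]

bitmap = FFF......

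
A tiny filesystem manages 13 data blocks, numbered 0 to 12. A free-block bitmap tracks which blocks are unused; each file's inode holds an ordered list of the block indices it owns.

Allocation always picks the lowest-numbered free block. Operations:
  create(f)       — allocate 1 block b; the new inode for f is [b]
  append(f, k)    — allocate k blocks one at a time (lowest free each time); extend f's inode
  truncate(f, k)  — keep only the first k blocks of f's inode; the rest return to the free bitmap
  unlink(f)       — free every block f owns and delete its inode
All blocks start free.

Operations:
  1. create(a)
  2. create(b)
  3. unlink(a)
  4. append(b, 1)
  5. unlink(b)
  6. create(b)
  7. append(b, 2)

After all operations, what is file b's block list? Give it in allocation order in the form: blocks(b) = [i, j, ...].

blocks(b) = [0, 1, 2]

after create(a) → a:[0]  free=[F............]
after create(b) → a:[0], b:[1]  free=[FF...........]
after unlink(a) → b:[1]  free=[.F...........]
after append(b, 1) → b:[1, 0]  free=[FF...........]
after unlink(b) →   free=[.............]
after create(b) → b:[0]  free=[F............]
after append(b, 2) → b:[0, 1, 2]  free=[FFF..........]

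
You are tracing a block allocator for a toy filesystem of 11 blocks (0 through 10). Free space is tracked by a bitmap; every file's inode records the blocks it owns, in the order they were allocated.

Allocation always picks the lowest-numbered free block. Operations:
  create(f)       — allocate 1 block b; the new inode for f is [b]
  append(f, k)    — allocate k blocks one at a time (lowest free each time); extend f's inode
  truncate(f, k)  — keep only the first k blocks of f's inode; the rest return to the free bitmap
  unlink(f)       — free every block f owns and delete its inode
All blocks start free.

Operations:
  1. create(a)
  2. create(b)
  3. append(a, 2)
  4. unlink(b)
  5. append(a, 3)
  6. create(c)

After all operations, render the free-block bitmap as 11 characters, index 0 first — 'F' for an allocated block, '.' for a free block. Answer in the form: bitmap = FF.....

bitmap = FFFFFFF....

after create(a) → a:[0]  free=[F..........]
after create(b) → a:[0], b:[1]  free=[FF.........]
after append(a, 2) → a:[0, 2, 3], b:[1]  free=[FFFF.......]
after unlink(b) → a:[0, 2, 3]  free=[F.FF.......]
after append(a, 3) → a:[0, 2, 3, 1, 4, 5]  free=[FFFFFF.....]
after create(c) → a:[0, 2, 3, 1, 4, 5], c:[6]  free=[FFFFFFF....]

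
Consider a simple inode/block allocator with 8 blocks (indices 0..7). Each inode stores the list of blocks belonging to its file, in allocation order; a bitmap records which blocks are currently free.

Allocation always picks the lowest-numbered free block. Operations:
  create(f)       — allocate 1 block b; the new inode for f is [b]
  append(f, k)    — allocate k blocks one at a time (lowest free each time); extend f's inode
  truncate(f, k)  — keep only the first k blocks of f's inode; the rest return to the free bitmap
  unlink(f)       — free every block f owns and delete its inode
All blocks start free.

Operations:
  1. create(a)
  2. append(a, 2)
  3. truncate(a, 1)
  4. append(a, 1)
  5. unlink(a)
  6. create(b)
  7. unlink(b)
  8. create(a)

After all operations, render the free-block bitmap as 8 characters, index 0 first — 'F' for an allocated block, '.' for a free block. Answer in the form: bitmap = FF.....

after create(a) → a:[0]  free=[F.......]
after append(a, 2) → a:[0, 1, 2]  free=[FFF.....]
after truncate(a, 1) → a:[0]  free=[F.......]
after append(a, 1) → a:[0, 1]  free=[FF......]
after unlink(a) →   free=[........]
after create(b) → b:[0]  free=[F.......]
after unlink(b) →   free=[........]
after create(a) → a:[0]  free=[F.......]

bitmap = F.......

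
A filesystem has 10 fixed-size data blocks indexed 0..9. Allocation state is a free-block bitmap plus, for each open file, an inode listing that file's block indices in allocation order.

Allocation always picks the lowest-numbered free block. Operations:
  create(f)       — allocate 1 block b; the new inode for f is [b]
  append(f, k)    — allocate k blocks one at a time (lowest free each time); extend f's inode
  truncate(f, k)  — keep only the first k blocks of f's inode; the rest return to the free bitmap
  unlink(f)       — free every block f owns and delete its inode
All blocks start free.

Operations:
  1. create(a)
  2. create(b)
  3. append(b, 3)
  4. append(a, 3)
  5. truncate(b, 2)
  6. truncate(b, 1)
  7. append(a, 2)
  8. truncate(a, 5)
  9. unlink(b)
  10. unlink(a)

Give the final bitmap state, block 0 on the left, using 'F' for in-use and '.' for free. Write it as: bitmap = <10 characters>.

bitmap = ..........

  1. create(a)  ⇒  F.........  {a→[0]}
  2. create(b)  ⇒  FF........  {a→[0]; b→[1]}
  3. append(b, 3)  ⇒  FFFFF.....  {a→[0]; b→[1, 2, 3, 4]}
  4. append(a, 3)  ⇒  FFFFFFFF..  {a→[0, 5, 6, 7]; b→[1, 2, 3, 4]}
  5. truncate(b, 2)  ⇒  FFF..FFF..  {a→[0, 5, 6, 7]; b→[1, 2]}
  6. truncate(b, 1)  ⇒  FF...FFF..  {a→[0, 5, 6, 7]; b→[1]}
  7. append(a, 2)  ⇒  FFFF.FFF..  {a→[0, 5, 6, 7, 2, 3]; b→[1]}
  8. truncate(a, 5)  ⇒  FFF..FFF..  {a→[0, 5, 6, 7, 2]; b→[1]}
  9. unlink(b)  ⇒  F.F..FFF..  {a→[0, 5, 6, 7, 2]}
  10. unlink(a)  ⇒  ..........  {}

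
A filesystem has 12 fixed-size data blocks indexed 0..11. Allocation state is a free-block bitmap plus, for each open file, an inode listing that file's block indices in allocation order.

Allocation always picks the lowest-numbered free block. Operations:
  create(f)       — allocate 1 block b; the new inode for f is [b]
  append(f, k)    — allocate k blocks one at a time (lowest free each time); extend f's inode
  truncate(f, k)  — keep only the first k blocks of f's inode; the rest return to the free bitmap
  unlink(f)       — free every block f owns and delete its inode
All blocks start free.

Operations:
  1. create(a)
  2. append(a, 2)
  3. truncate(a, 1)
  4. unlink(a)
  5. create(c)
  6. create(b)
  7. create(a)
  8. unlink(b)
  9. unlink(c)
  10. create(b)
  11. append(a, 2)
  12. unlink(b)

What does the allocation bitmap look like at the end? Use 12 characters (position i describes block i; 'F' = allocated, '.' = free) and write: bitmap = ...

bitmap = .FFF........

  1. create(a)  ⇒  F...........  {a→[0]}
  2. append(a, 2)  ⇒  FFF.........  {a→[0, 1, 2]}
  3. truncate(a, 1)  ⇒  F...........  {a→[0]}
  4. unlink(a)  ⇒  ............  {}
  5. create(c)  ⇒  F...........  {c→[0]}
  6. create(b)  ⇒  FF..........  {b→[1]; c→[0]}
  7. create(a)  ⇒  FFF.........  {a→[2]; b→[1]; c→[0]}
  8. unlink(b)  ⇒  F.F.........  {a→[2]; c→[0]}
  9. unlink(c)  ⇒  ..F.........  {a→[2]}
  10. create(b)  ⇒  F.F.........  {a→[2]; b→[0]}
  11. append(a, 2)  ⇒  FFFF........  {a→[2, 1, 3]; b→[0]}
  12. unlink(b)  ⇒  .FFF........  {a→[2, 1, 3]}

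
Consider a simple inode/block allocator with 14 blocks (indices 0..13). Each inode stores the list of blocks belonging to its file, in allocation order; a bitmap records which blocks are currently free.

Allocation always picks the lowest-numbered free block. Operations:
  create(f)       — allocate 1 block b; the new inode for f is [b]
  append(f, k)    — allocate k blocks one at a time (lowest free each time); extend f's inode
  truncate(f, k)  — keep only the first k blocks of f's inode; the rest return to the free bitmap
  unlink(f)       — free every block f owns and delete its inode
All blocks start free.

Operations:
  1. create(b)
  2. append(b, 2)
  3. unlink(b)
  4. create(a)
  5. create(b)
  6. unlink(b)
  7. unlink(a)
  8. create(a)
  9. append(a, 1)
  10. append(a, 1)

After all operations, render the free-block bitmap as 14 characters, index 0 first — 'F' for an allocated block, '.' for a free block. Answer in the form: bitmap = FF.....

after create(b) → b:[0]  free=[F.............]
after append(b, 2) → b:[0, 1, 2]  free=[FFF...........]
after unlink(b) →   free=[..............]
after create(a) → a:[0]  free=[F.............]
after create(b) → a:[0], b:[1]  free=[FF............]
after unlink(b) → a:[0]  free=[F.............]
after unlink(a) →   free=[..............]
after create(a) → a:[0]  free=[F.............]
after append(a, 1) → a:[0, 1]  free=[FF............]
after append(a, 1) → a:[0, 1, 2]  free=[FFF...........]

bitmap = FFF...........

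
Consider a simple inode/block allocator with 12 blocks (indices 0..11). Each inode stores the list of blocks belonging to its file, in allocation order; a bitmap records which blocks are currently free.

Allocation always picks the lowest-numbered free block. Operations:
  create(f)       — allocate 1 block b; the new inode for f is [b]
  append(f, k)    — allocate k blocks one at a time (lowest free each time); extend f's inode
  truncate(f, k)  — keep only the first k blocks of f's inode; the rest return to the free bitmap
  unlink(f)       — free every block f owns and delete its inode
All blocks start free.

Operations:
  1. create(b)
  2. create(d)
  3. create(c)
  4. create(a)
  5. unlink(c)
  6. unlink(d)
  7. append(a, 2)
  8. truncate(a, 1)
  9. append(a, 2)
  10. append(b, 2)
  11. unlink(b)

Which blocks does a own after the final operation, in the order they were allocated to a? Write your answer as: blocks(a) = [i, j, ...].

blocks(a) = [3, 1, 2]

[1] create(b) — b=0 (map F...........)
[2] create(d) — b=0 d=1 (map FF..........)
[3] create(c) — b=0 c=2 d=1 (map FFF.........)
[4] create(a) — a=3 b=0 c=2 d=1 (map FFFF........)
[5] unlink(c) — a=3 b=0 d=1 (map FF.F........)
[6] unlink(d) — a=3 b=0 (map F..F........)
[7] append(a, 2) — a=3,1,2 b=0 (map FFFF........)
[8] truncate(a, 1) — a=3 b=0 (map F..F........)
[9] append(a, 2) — a=3,1,2 b=0 (map FFFF........)
[10] append(b, 2) — a=3,1,2 b=0,4,5 (map FFFFFF......)
[11] unlink(b) — a=3,1,2 (map .FFF........)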